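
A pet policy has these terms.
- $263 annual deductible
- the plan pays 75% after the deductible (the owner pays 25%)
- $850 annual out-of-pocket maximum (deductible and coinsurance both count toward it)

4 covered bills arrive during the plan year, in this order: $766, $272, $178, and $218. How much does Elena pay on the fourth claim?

#1 ($766): deductible takes $263, $503 remains; coinsurance $503 × 25% = $125.75. Cost to owner: $388.75. OOP to date $388.75.
#2 ($272): 25% coinsurance on $272 = $68. Owner owes $68 (running OOP $456.75).
#3 ($178): 25% coinsurance on $178 = $44.50. Owner pays $44.50; OOP now $501.25.
#4 ($218): deductible met; 25% of $218 = $54.50. Owner pays $54.50; OOP now $555.75.

$54.50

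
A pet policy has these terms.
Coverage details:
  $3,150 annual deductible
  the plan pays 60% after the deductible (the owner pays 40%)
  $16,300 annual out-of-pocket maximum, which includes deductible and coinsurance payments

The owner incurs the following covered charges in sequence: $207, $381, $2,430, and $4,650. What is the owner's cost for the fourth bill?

Bill 1, $207: all of it applies to the deductible. Owner owes $207 (running OOP $207).
Bill 2, $381: all of it applies to the deductible. Owner owes $381 (running OOP $588).
Bill 3, $2,430: fully absorbed by the deductible. Owner pays $2,430; OOP now $3,018.
Bill 4, $4,650: $132 finishes the deductible; $4,518 goes to coinsurance; 40% of $4,518 = $1,807.20. Cost to owner: $1,939.20. OOP to date $4,957.20.

$1,939.20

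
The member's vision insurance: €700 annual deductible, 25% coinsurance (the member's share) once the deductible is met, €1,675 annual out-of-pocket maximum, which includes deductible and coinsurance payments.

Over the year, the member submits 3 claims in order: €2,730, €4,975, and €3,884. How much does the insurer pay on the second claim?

€4,507.50

#1 (€2,730): €700 finishes the deductible; €2,030 goes to coinsurance; member's 25% is €507.50. Cost to member: €1,207.50. OOP to date €1,207.50. Insurer: €2,730 − €1,207.50 = €1,522.50.
#2 (€4,975): 25% coinsurance on €4,975 = €1,243.75. Adding that to €1,207.50 gives €2,451.25, past the €1,675 cap; member pays only €1,675 − €1,207.50 = €467.50. Insurer: €4,975 − €467.50 = €4,507.50.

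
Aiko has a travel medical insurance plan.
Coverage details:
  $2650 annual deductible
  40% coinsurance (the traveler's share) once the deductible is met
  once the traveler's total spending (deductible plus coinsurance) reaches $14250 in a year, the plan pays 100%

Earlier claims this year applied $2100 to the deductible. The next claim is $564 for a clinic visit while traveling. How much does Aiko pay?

$2100 of the $2650 deductible is already met, leaving $550.
After the $550 deductible portion, $564 − $550 = $14 is subject to coinsurance.
40% of $14 = $5.60 falls to the traveler.
That puts the traveler's cost at $550 + $5.60 = $555.60 before any cap.
Year-to-date out-of-pocket becomes $2100 + $555.60 = $2655.60, still under the $14250 maximum, so no cap applies.

$555.60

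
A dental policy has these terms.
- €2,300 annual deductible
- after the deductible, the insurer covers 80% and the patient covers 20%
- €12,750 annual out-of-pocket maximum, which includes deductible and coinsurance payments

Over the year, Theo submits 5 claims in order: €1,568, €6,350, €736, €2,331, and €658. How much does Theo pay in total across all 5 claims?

#1 (€1,568): all of it applies to the deductible. Cost to patient: €1,568. OOP to date €1,568.
#2 (€6,350): deductible takes €732, €5,618 remains; coinsurance €5,618 × 20% = €1,123.60. Patient pays €1,855.60; OOP now €3,423.60.
#3 (€736): deductible already satisfied, so patient's share is 20% × €736 = €147.20. Patient owes €147.20 (running OOP €3,570.80).
#4 (€2,331): 20% coinsurance on €2,331 = €466.20. Patient pays €466.20; OOP now €4,037.
#5 (€658): deductible already satisfied, so patient's share is 20% × €658 = €131.60. Cost to patient: €131.60. OOP to date €4,168.60.
Summing the patient's payments: €1,568 + €1,855.60 + €147.20 + €466.20 + €131.60 = €4,168.60.

€4,168.60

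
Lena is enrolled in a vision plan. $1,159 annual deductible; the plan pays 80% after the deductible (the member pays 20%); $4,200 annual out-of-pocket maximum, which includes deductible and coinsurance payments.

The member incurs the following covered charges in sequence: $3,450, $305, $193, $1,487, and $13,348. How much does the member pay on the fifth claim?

$2,185.80

Bill 1, $3,450: $1,159 to deductible, leaving $2,291; member's 20% is $458.20. Cost to member: $1,617.20. OOP to date $1,617.20.
Bill 2, $305: deductible met; 20% of $305 = $61. Cost to member: $61. OOP to date $1,678.20.
Bill 3, $193: 20% coinsurance on $193 = $38.60. Cost to member: $38.60. OOP to date $1,716.80.
Bill 4, $1,487: deductible already satisfied, so member's share is 20% × $1,487 = $297.40. Member owes $297.40 (running OOP $2,014.20).
Bill 5, $13,348: 20% coinsurance on $13,348 = $2,669.60. That would push OOP to $4,683.80, over the $4,200 cap, so member pays $4,200 − $2,014.20 = $2,185.80.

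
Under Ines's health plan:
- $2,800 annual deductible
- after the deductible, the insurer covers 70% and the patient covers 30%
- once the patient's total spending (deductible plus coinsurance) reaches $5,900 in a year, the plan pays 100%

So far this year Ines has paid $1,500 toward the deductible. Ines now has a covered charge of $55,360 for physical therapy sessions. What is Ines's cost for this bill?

Deductible still to meet: $2,800 − $1,500 = $1,300.
After the $1,300 deductible portion, $55,360 − $1,300 = $54,060 is subject to coinsurance.
30% of $54,060 = $16,218 falls to the patient.
That puts the patient's cost at $1,300 + $16,218 = $17,518 before any cap.
Year-to-date out-of-pocket would reach $1,500 + $17,518 = $19,018, above the $5,900 maximum, so the patient pays only $5,900 − $1,500 = $4,400.

$4,400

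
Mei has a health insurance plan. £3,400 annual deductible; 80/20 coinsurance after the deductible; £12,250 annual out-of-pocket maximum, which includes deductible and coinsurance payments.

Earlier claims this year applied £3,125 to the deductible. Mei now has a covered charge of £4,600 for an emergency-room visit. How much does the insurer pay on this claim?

Deductible still to meet: £3,400 − £3,125 = £275.
After the £275 deductible portion, £4,600 − £275 = £4,325 is subject to coinsurance.
Patient's 20% share of £4,325 is £865.
Patient responsibility before any cap: £275 + £865 = £1,140.
Year-to-date out-of-pocket becomes £3,125 + £1,140 = £4,265, still under the £12,250 maximum, so no cap applies.
The insurer covers the remainder: £4,600 − £1,140 = £3,460.

£3,460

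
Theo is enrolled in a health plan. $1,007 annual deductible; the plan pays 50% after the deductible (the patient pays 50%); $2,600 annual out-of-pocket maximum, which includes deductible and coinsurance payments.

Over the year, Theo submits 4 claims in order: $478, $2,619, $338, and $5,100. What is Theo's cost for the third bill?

#1 ($478): entire amount goes to the deductible. Cost to patient: $478. OOP to date $478.
#2 ($2,619): $529 to deductible, leaving $2,090; coinsurance $2,090 × 50% = $1,045. Patient pays $1,574; OOP now $2,052.
#3 ($338): 50% coinsurance on $338 = $169. Patient pays $169; OOP now $2,221.

$169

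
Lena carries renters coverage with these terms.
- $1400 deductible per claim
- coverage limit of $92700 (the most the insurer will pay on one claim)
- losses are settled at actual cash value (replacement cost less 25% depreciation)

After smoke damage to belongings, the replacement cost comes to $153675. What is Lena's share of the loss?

At 25% depreciation, ACV = $153675 − $38418.75 = $115256.25.
Subtract the deductible: $115256.25 − $1400 = $113856.25.
$113856.25 exceeds the $92700 limit, so the insurer pays the limit: $92700.
Tenant's share is the uncovered remainder: $153675 − $92700 = $60975.

$60975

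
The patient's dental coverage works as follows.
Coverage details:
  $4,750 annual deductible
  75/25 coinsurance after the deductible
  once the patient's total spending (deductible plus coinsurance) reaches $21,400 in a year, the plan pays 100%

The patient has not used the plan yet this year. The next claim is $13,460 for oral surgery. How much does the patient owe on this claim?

Deductible not yet touched, so the first $4,750 of the bill goes to the deductible.
The remaining $8,710 (= $13,460 − $4,750) moves to coinsurance.
25% of $8,710 = $2,177.50 falls to the patient.
Patient responsibility before any cap: $4,750 + $2,177.50 = $6,927.50.
Cumulative spending $0 + $6,927.50 = $6,927.50 stays under the $21,400 maximum.

$6,927.50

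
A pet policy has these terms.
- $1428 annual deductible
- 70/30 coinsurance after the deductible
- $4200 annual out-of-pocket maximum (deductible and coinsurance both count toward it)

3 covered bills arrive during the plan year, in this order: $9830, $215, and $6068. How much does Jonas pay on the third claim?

$186.90

Bill 1, $9830: deductible takes $1428, $8402 remains; owner's 30% is $2520.60. Owner pays $3948.60; OOP now $3948.60.
Bill 2, $215: deductible met; 30% of $215 = $64.50. Owner pays $64.50; OOP now $4013.10.
Bill 3, $6068: deductible already satisfied, so owner's share is 30% × $6068 = $1820.40. OOP would hit $5833.50 > $4200, so the cap limits the owner to $4200 − $4013.10 = $186.90.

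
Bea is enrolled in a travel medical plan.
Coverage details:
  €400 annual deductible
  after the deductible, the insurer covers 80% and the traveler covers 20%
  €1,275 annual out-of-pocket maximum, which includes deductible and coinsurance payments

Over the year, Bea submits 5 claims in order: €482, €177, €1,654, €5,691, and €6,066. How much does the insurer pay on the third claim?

Claim 1 — €482: €400 finishes the deductible; €82 goes to coinsurance; traveler's 20% is €16.40. Cost to traveler: €416.40. OOP to date €416.40. Plan pays €482 − €416.40 = €65.60.
Claim 2 — €177: 20% coinsurance on €177 = €35.40. Traveler pays €35.40; OOP now €451.80. Insurer: €177 − €35.40 = €141.60.
Claim 3 — €1,654: deductible already satisfied, so traveler's share is 20% × €1,654 = €330.80. Traveler pays €330.80; OOP now €782.60. Insurer: €1,654 − €330.80 = €1,323.20.

€1,323.20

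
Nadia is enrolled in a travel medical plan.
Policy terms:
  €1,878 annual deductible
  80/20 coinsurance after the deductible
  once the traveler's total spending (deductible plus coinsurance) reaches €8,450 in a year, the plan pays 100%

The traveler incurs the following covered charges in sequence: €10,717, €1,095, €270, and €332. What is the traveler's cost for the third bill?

Claim 1 — €10,717: €1,878 finishes the deductible; €8,839 goes to coinsurance; coinsurance €8,839 × 20% = €1,767.80. Traveler owes €3,645.80 (running OOP €3,645.80).
Claim 2 — €1,095: deductible already satisfied, so traveler's share is 20% × €1,095 = €219. Cost to traveler: €219. OOP to date €3,864.80.
Claim 3 — €270: deductible already satisfied, so traveler's share is 20% × €270 = €54. Cost to traveler: €54. OOP to date €3,918.80.

€54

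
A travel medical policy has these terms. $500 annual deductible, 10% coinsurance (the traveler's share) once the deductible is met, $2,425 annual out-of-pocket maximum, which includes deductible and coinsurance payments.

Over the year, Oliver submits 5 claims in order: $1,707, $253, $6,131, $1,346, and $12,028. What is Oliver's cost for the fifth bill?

$1,031.30

Claim 1 — $1,707: $500 finishes the deductible; $1,207 goes to coinsurance; traveler's 10% is $120.70. Cost to traveler: $620.70. OOP to date $620.70.
Claim 2 — $253: 10% coinsurance on $253 = $25.30. Traveler owes $25.30 (running OOP $646).
Claim 3 — $6,131: deductible met; 10% of $6,131 = $613.10. Cost to traveler: $613.10. OOP to date $1,259.10.
Claim 4 — $1,346: deductible met; 10% of $1,346 = $134.60. Traveler pays $134.60; OOP now $1,393.70.
Claim 5 — $12,028: deductible met; 10% of $12,028 = $1,202.80. Adding that to $1,393.70 gives $2,596.50, past the $2,425 cap; traveler pays only $2,425 − $1,393.70 = $1,031.30.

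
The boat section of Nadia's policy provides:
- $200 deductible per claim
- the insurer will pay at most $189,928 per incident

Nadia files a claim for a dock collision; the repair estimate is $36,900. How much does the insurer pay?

Subtract the deductible: $36,900 − $200 = $36,700.
$36,700 is within the $189,928 limit, so the insurer pays $36,700.

$36,700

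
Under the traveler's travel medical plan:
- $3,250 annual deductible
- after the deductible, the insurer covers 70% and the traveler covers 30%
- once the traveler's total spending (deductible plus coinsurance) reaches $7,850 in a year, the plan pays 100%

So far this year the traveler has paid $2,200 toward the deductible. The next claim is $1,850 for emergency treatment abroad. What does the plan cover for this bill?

Deductible still to meet: $3,250 − $2,200 = $1,050.
After the $1,050 deductible portion, $1,850 − $1,050 = $800 is subject to coinsurance.
Traveler's 30% share of $800 is $240.
Traveler responsibility before any cap: $1,050 + $240 = $1,290.
Total out-of-pocket so far would be $2,200 + $1,290 = $3,490, below the $7,850 cap — no reduction.
Insurer pays the balance: $1,850 − $1,290 = $560.

$560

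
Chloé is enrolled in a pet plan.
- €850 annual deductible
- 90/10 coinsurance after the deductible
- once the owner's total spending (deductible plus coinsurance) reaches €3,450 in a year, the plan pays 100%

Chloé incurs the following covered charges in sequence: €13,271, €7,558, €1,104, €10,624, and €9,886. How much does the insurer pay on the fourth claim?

€10,132.30

#1 (€13,271): €850 to deductible, leaving €12,421; owner's 10% is €1,242.10. Cost to owner: €2,092.10. OOP to date €2,092.10. Insurer: €13,271 − €2,092.10 = €11,178.90.
#2 (€7,558): deductible already satisfied, so owner's share is 10% × €7,558 = €755.80. Cost to owner: €755.80. OOP to date €2,847.90. Plan pays €7,558 − €755.80 = €6,802.20.
#3 (€1,104): deductible met; 10% of €1,104 = €110.40. Owner owes €110.40 (running OOP €2,958.30). Insurer: €1,104 − €110.40 = €993.60.
#4 (€10,624): deductible met; 10% of €10,624 = €1,062.40. OOP would hit €4,020.70 > €3,450, so the cap limits the owner to €3,450 − €2,958.30 = €491.70. Insurer: €10,624 − €491.70 = €10,132.30.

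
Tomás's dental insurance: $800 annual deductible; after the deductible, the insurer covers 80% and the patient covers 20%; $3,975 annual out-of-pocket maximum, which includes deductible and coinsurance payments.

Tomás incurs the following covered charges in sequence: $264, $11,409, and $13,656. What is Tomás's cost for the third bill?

$1,000.40

Bill 1, $264: entire amount goes to the deductible. Patient pays $264; OOP now $264.
Bill 2, $11,409: $536 finishes the deductible; $10,873 goes to coinsurance; coinsurance $10,873 × 20% = $2,174.60. Cost to patient: $2,710.60. OOP to date $2,974.60.
Bill 3, $13,656: 20% coinsurance on $13,656 = $2,731.20. Adding that to $2,974.60 gives $5,705.80, past the $3,975 cap; patient pays only $3,975 − $2,974.60 = $1,000.40.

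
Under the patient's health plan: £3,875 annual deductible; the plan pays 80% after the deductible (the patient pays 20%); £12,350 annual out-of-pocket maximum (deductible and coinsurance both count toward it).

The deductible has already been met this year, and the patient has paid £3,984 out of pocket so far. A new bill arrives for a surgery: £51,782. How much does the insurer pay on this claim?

With the deductible met, the entire £51,782 is subject to coinsurance.
20% of £51,782 = £10,356.40 falls to the patient.
Adding £10,356.40 to the £3,984 already spent would give £14,340.40, which exceeds the £12,350 cap; the patient pays just £12,350 − £3,984 = £8,366.
The insurer covers the remainder: £51,782 − £8,366 = £43,416.

£43,416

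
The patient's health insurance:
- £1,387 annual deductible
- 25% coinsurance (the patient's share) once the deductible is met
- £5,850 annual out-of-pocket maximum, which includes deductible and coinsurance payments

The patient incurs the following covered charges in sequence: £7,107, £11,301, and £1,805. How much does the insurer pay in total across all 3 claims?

£14,363

Claim 1 — £7,107: £1,387 to deductible, leaving £5,720; 25% of £5,720 = £1,430. Patient pays £2,817; OOP now £2,817. Plan pays £7,107 − £2,817 = £4,290.
Claim 2 — £11,301: 25% coinsurance on £11,301 = £2,825.25. Patient pays £2,825.25; OOP now £5,642.25. Insurer: £11,301 − £2,825.25 = £8,475.75.
Claim 3 — £1,805: deductible met; 25% of £1,805 = £451.25. Adding that to £5,642.25 gives £6,093.50, past the £5,850 cap; patient pays only £5,850 − £5,642.25 = £207.75. Plan pays £1,805 − £207.75 = £1,597.25.
Insurer total = bills − patient's total = £20,213 − £5,850 = £14,363.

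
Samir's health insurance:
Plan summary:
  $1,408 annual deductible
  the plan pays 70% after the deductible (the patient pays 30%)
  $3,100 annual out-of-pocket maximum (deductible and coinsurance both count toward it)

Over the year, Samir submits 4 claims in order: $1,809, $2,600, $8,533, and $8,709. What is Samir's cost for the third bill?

$791.70

Claim 1 ($1,809): deductible takes $1,408, $401 remains; patient's 30% is $120.30. Cost to patient: $1,528.30. OOP to date $1,528.30.
Claim 2 ($2,600): 30% coinsurance on $2,600 = $780. Patient pays $780; OOP now $2,308.30.
Claim 3 ($8,533): deductible already satisfied, so patient's share is 30% × $8,533 = $2,559.90. OOP would hit $4,868.20 > $3,100, so the cap limits the patient to $3,100 − $2,308.30 = $791.70.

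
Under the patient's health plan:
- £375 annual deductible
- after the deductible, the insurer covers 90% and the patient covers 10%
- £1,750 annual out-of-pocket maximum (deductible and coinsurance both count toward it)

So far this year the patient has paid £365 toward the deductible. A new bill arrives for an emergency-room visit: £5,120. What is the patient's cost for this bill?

£521

Deductible still to meet: £375 − £365 = £10.
That leaves £5,120 − £10 = £5,110 for coinsurance.
Patient's 10% share of £5,110 is £511.
So the patient owes £10 + £511 = £521 before any cap.
Total out-of-pocket so far would be £365 + £521 = £886, below the £1,750 cap — no reduction.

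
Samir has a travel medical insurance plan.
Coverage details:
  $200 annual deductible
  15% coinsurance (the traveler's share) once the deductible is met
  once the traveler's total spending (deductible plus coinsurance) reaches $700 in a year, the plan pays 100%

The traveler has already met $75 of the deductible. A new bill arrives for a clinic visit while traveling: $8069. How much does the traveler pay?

Remaining deductible: $200 − $75 = $125.
After the $125 deductible portion, $8069 − $125 = $7944 is subject to coinsurance.
Coinsurance: $7944 × 15% = $1191.60.
So the traveler owes $125 + $1191.60 = $1316.60 before any cap.
Adding $1316.60 to the $75 already spent would give $1391.60, which exceeds the $700 cap; the traveler pays just $700 − $75 = $625.

$625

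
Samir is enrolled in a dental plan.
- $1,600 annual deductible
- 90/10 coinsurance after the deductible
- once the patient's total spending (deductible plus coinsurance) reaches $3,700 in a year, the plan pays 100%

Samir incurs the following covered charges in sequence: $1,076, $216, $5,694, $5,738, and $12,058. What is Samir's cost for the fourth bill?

$573.80

Claim 1 — $1,076: entire amount goes to the deductible. Patient owes $1,076 (running OOP $1,076).
Claim 2 — $216: all of it applies to the deductible. Patient pays $216; OOP now $1,292.
Claim 3 — $5,694: $308 finishes the deductible; $5,386 goes to coinsurance; 10% of $5,386 = $538.60. Patient owes $846.60 (running OOP $2,138.60).
Claim 4 — $5,738: deductible met; 10% of $5,738 = $573.80. Patient owes $573.80 (running OOP $2,712.40).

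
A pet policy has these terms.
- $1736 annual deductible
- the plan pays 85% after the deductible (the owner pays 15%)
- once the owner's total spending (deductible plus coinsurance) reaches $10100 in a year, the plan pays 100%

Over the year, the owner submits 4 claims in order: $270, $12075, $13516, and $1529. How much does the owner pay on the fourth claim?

$229.35

Claim 1 — $270: entire amount goes to the deductible. Owner pays $270; OOP now $270.
Claim 2 — $12075: deductible takes $1466, $10609 remains; owner's 15% is $1591.35. Cost to owner: $3057.35. OOP to date $3327.35.
Claim 3 — $13516: 15% coinsurance on $13516 = $2027.40. Owner pays $2027.40; OOP now $5354.75.
Claim 4 — $1529: 15% coinsurance on $1529 = $229.35. Owner pays $229.35; OOP now $5584.10.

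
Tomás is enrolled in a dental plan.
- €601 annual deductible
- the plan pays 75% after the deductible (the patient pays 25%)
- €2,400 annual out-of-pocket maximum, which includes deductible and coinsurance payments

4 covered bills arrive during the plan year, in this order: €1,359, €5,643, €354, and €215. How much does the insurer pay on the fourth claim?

Claim 1 — €1,359: deductible takes €601, €758 remains; coinsurance €758 × 25% = €189.50. Patient pays €790.50; OOP now €790.50. Insurer: €1,359 − €790.50 = €568.50.
Claim 2 — €5,643: 25% coinsurance on €5,643 = €1,410.75. Patient pays €1,410.75; OOP now €2,201.25. Plan pays €5,643 − €1,410.75 = €4,232.25.
Claim 3 — €354: deductible already satisfied, so patient's share is 25% × €354 = €88.50. Cost to patient: €88.50. OOP to date €2,289.75. Insurer: €354 − €88.50 = €265.50.
Claim 4 — €215: deductible met; 25% of €215 = €53.75. Patient owes €53.75 (running OOP €2,343.50). Insurer: €215 − €53.75 = €161.25.

€161.25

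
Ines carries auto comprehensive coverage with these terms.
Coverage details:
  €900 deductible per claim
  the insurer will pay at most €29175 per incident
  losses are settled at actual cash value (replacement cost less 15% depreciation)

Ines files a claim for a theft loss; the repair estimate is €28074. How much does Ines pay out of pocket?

Depreciate 15%: the covered value is €28074 × 0.85 = €23862.90.
After the deductible, €23862.90 − €900 = €22962.90 remains.
€22962.90 is within the €29175 limit, so the insurer pays €22962.90.
Out of pocket: €28074 − €22962.90 = €5111.10.

€5111.10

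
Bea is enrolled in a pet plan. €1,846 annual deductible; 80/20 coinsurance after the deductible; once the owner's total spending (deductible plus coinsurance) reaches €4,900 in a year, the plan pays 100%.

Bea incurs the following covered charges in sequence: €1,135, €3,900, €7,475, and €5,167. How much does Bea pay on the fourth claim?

Claim 1 — €1,135: fully absorbed by the deductible. Cost to owner: €1,135. OOP to date €1,135.
Claim 2 — €3,900: €711 finishes the deductible; €3,189 goes to coinsurance; owner's 20% is €637.80. Cost to owner: €1,348.80. OOP to date €2,483.80.
Claim 3 — €7,475: deductible met; 20% of €7,475 = €1,495. Owner pays €1,495; OOP now €3,978.80.
Claim 4 — €5,167: 20% coinsurance on €5,167 = €1,033.40. That would push OOP to €5,012.20, over the €4,900 cap, so owner pays €4,900 − €3,978.80 = €921.20.

€921.20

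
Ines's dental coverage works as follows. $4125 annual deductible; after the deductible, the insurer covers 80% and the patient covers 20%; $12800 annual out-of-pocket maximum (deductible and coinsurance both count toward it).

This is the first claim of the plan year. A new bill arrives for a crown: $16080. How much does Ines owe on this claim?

$6516

The full $4125 deductible is still open; $4125 of this bill applies to it.
The remaining $11955 (= $16080 − $4125) moves to coinsurance.
Coinsurance: $11955 × 20% = $2391.
Patient responsibility before any cap: $4125 + $2391 = $6516.
Cumulative spending $0 + $6516 = $6516 stays under the $12800 maximum.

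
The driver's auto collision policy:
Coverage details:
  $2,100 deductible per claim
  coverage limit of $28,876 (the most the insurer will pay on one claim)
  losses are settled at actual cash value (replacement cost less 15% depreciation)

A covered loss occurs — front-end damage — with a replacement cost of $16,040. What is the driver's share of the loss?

$4,506

Depreciate 15%: the covered value is $16,040 × 0.85 = $13,634.
Subtract the deductible: $13,634 − $2,100 = $11,534.
$11,534 is within the $28,876 limit, so the insurer pays $11,534.
Out of pocket: $16,040 − $11,534 = $4,506.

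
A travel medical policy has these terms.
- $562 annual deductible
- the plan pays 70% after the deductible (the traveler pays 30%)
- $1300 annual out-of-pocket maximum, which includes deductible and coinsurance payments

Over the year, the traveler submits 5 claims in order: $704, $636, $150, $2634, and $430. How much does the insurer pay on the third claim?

$105

#1 ($704): deductible takes $562, $142 remains; 30% of $142 = $42.60. Cost to traveler: $604.60. OOP to date $604.60. Plan pays $704 − $604.60 = $99.40.
#2 ($636): deductible met; 30% of $636 = $190.80. Traveler owes $190.80 (running OOP $795.40). Insurer: $636 − $190.80 = $445.20.
#3 ($150): deductible met; 30% of $150 = $45. Cost to traveler: $45. OOP to date $840.40. Plan pays $150 − $45 = $105.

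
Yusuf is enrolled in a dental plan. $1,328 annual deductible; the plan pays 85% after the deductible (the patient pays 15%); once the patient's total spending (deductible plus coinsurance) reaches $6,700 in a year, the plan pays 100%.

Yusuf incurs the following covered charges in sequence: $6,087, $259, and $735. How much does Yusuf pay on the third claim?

Claim 1 — $6,087: $1,328 finishes the deductible; $4,759 goes to coinsurance; 15% of $4,759 = $713.85. Cost to patient: $2,041.85. OOP to date $2,041.85.
Claim 2 — $259: deductible met; 15% of $259 = $38.85. Patient owes $38.85 (running OOP $2,080.70).
Claim 3 — $735: deductible met; 15% of $735 = $110.25. Patient owes $110.25 (running OOP $2,190.95).

$110.25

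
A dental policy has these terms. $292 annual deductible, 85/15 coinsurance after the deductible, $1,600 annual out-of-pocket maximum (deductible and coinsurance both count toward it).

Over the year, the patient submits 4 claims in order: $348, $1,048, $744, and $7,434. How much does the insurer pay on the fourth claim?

$6,403.20

Claim 1 — $348: $292 finishes the deductible; $56 goes to coinsurance; patient's 15% is $8.40. Cost to patient: $300.40. OOP to date $300.40. Plan pays $348 − $300.40 = $47.60.
Claim 2 — $1,048: deductible met; 15% of $1,048 = $157.20. Patient pays $157.20; OOP now $457.60. Insurer: $1,048 − $157.20 = $890.80.
Claim 3 — $744: 15% coinsurance on $744 = $111.60. Patient owes $111.60 (running OOP $569.20). Plan pays $744 − $111.60 = $632.40.
Claim 4 — $7,434: 15% coinsurance on $7,434 = $1,115.10. Adding that to $569.20 gives $1,684.30, past the $1,600 cap; patient pays only $1,600 − $569.20 = $1,030.80. Insurer: $7,434 − $1,030.80 = $6,403.20.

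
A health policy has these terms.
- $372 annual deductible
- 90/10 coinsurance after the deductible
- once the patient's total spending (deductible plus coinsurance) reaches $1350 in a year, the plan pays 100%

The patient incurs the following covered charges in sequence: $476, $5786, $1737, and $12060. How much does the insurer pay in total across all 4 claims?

#1 ($476): $372 finishes the deductible; $104 goes to coinsurance; patient's 10% is $10.40. Patient pays $382.40; OOP now $382.40. Insurer: $476 − $382.40 = $93.60.
#2 ($5786): deductible already satisfied, so patient's share is 10% × $5786 = $578.60. Patient pays $578.60; OOP now $961. Insurer: $5786 − $578.60 = $5207.40.
#3 ($1737): deductible already satisfied, so patient's share is 10% × $1737 = $173.70. Cost to patient: $173.70. OOP to date $1134.70. Plan pays $1737 − $173.70 = $1563.30.
#4 ($12060): deductible met; 10% of $12060 = $1206. Adding that to $1134.70 gives $2340.70, past the $1350 cap; patient pays only $1350 − $1134.70 = $215.30. Plan pays $12060 − $215.30 = $11844.70.
Insurer total: $93.60 + $5207.40 + $1563.30 + $11844.70 = $18709.

$18709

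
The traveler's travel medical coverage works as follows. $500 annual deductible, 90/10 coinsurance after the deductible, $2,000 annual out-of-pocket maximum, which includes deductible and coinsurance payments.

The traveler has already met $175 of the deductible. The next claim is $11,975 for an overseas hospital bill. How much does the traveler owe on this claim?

$1,490

$175 of the $500 deductible is already met, leaving $325.
That leaves $11,975 − $325 = $11,650 for coinsurance.
10% of $11,650 = $1,165 falls to the traveler.
Traveler responsibility before any cap: $325 + $1,165 = $1,490.
Total out-of-pocket so far would be $175 + $1,490 = $1,665, below the $2,000 cap — no reduction.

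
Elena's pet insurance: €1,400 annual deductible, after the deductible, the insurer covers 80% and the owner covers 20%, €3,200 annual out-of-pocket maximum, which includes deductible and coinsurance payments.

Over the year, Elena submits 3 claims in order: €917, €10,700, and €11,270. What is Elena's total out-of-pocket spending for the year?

#1 (€917): fully absorbed by the deductible. Owner owes €917 (running OOP €917).
#2 (€10,700): €483 to deductible, leaving €10,217; owner's 20% is €2,043.40. Deductible plus coinsurance: €483 + €2,043.40 = €2,526.40. OOP would hit €3,443.40 > €3,200, so the cap limits the owner to €3,200 − €917 = €2,283.
#3 (€11,270): 20% coinsurance on €11,270 = €2,254. Adding that to €3,200 gives €5,454, past the €3,200 cap; owner pays only €3,200 − €3,200 = €0.
Total paid by the owner: €917 + €2,283 + €0 = €3,200.

€3,200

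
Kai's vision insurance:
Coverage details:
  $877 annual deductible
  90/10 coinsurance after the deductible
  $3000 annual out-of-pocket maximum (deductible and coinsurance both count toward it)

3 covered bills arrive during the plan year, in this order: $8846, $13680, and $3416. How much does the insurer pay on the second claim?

$12353.90

Bill 1, $8846: $877 finishes the deductible; $7969 goes to coinsurance; 10% of $7969 = $796.90. Member pays $1673.90; OOP now $1673.90. Insurer: $8846 − $1673.90 = $7172.10.
Bill 2, $13680: deductible already satisfied, so member's share is 10% × $13680 = $1368. Adding that to $1673.90 gives $3041.90, past the $3000 cap; member pays only $3000 − $1673.90 = $1326.10. Insurer: $13680 − $1326.10 = $12353.90.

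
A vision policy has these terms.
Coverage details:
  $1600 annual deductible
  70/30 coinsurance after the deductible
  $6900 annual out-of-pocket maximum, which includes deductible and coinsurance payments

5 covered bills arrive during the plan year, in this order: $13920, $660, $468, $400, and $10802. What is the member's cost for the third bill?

Claim 1 — $13920: $1600 to deductible, leaving $12320; 30% of $12320 = $3696. Member pays $5296; OOP now $5296.
Claim 2 — $660: deductible already satisfied, so member's share is 30% × $660 = $198. Cost to member: $198. OOP to date $5494.
Claim 3 — $468: 30% coinsurance on $468 = $140.40. Member pays $140.40; OOP now $5634.40.

$140.40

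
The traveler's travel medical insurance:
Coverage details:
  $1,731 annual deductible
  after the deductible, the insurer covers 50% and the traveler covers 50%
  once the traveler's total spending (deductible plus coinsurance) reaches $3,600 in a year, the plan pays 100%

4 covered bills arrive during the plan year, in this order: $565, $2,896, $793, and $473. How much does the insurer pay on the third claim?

$396.50

#1 ($565): all of it applies to the deductible. Traveler owes $565 (running OOP $565). Insurer: $565 − $565 = $0.
#2 ($2,896): $1,166 to deductible, leaving $1,730; traveler's 50% is $865. Traveler owes $2,031 (running OOP $2,596). Insurer: $2,896 − $2,031 = $865.
#3 ($793): deductible already satisfied, so traveler's share is 50% × $793 = $396.50. Traveler owes $396.50 (running OOP $2,992.50). Insurer: $793 − $396.50 = $396.50.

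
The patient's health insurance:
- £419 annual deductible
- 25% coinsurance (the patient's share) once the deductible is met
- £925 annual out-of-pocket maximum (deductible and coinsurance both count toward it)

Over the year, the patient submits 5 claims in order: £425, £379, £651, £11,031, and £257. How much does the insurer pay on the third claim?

#1 (£425): £419 finishes the deductible; £6 goes to coinsurance; coinsurance £6 × 25% = £1.50. Patient owes £420.50 (running OOP £420.50). Plan pays £425 − £420.50 = £4.50.
#2 (£379): deductible met; 25% of £379 = £94.75. Patient pays £94.75; OOP now £515.25. Insurer: £379 − £94.75 = £284.25.
#3 (£651): deductible met; 25% of £651 = £162.75. Patient pays £162.75; OOP now £678. Plan pays £651 − £162.75 = £488.25.

£488.25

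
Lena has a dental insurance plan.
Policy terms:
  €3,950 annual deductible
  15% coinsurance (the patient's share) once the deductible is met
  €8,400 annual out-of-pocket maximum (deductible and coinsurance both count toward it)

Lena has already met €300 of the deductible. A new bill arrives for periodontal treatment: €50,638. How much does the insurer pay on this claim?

Deductible still to meet: €3,950 − €300 = €3,650.
That leaves €50,638 − €3,650 = €46,988 for coinsurance.
15% of €46,988 = €7,048.20 falls to the patient.
So the patient owes €3,650 + €7,048.20 = €10,698.20 before any cap.
Adding €10,698.20 to the €300 already spent would give €10,998.20, which exceeds the €8,400 cap; the patient pays just €8,400 − €300 = €8,100.
The plan picks up €50,638 − €8,100 = €42,538.

€42,538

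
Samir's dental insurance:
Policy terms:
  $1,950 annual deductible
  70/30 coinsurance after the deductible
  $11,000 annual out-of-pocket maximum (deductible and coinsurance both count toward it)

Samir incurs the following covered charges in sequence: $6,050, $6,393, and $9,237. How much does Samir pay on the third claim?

$2,771.10

Claim 1 — $6,050: deductible takes $1,950, $4,100 remains; coinsurance $4,100 × 30% = $1,230. Cost to patient: $3,180. OOP to date $3,180.
Claim 2 — $6,393: deductible already satisfied, so patient's share is 30% × $6,393 = $1,917.90. Patient pays $1,917.90; OOP now $5,097.90.
Claim 3 — $9,237: deductible already satisfied, so patient's share is 30% × $9,237 = $2,771.10. Patient owes $2,771.10 (running OOP $7,869).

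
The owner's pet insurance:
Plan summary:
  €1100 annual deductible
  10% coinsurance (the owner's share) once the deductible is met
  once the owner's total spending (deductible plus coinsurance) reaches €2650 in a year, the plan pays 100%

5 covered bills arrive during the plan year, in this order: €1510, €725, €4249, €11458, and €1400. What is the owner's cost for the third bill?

Bill 1, €1510: €1100 to deductible, leaving €410; owner's 10% is €41. Cost to owner: €1141. OOP to date €1141.
Bill 2, €725: 10% coinsurance on €725 = €72.50. Cost to owner: €72.50. OOP to date €1213.50.
Bill 3, €4249: 10% coinsurance on €4249 = €424.90. Owner owes €424.90 (running OOP €1638.40).

€424.90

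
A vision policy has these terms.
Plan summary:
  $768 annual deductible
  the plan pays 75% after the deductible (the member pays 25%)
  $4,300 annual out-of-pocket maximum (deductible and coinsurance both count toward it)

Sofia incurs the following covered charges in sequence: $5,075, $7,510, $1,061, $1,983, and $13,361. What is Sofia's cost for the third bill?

#1 ($5,075): $768 finishes the deductible; $4,307 goes to coinsurance; coinsurance $4,307 × 25% = $1,076.75. Cost to member: $1,844.75. OOP to date $1,844.75.
#2 ($7,510): deductible met; 25% of $7,510 = $1,877.50. Member pays $1,877.50; OOP now $3,722.25.
#3 ($1,061): deductible met; 25% of $1,061 = $265.25. Member owes $265.25 (running OOP $3,987.50).

$265.25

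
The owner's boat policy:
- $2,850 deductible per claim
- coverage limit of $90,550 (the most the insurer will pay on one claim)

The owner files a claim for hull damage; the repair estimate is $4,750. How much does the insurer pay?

Subtract the deductible: $4,750 − $2,850 = $1,900.
$1,900 is within the $90,550 limit, so the insurer pays $1,900.

$1,900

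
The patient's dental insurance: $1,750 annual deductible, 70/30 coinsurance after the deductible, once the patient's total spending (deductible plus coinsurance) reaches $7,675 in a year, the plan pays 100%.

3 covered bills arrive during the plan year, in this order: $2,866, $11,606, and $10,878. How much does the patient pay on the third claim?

$2,108.40

#1 ($2,866): deductible takes $1,750, $1,116 remains; 30% of $1,116 = $334.80. Patient pays $2,084.80; OOP now $2,084.80.
#2 ($11,606): 30% coinsurance on $11,606 = $3,481.80. Patient pays $3,481.80; OOP now $5,566.60.
#3 ($10,878): 30% coinsurance on $10,878 = $3,263.40. That would push OOP to $8,830, over the $7,675 cap, so patient pays $7,675 − $5,566.60 = $2,108.40.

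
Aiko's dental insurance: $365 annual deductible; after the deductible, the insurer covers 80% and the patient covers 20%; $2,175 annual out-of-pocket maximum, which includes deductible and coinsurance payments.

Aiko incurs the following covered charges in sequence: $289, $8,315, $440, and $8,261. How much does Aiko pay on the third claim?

$88

Claim 1 ($289): entire amount goes to the deductible. Patient pays $289; OOP now $289.
Claim 2 ($8,315): deductible takes $76, $8,239 remains; patient's 20% is $1,647.80. Patient owes $1,723.80 (running OOP $2,012.80).
Claim 3 ($440): deductible already satisfied, so patient's share is 20% × $440 = $88. Patient owes $88 (running OOP $2,100.80).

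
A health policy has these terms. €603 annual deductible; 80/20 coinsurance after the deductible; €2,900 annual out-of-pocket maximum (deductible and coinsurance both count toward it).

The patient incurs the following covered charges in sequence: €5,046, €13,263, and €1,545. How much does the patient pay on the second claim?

€1,408.40

Bill 1, €5,046: deductible takes €603, €4,443 remains; coinsurance €4,443 × 20% = €888.60. Patient owes €1,491.60 (running OOP €1,491.60).
Bill 2, €13,263: deductible met; 20% of €13,263 = €2,652.60. OOP would hit €4,144.20 > €2,900, so the cap limits the patient to €2,900 − €1,491.60 = €1,408.40.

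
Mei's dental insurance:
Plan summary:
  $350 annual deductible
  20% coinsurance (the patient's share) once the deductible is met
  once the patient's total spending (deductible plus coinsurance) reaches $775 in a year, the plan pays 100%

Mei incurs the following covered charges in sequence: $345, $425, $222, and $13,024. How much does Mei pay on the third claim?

#1 ($345): entire amount goes to the deductible. Patient owes $345 (running OOP $345).
#2 ($425): $5 to deductible, leaving $420; coinsurance $420 × 20% = $84. Cost to patient: $89. OOP to date $434.
#3 ($222): 20% coinsurance on $222 = $44.40. Cost to patient: $44.40. OOP to date $478.40.

$44.40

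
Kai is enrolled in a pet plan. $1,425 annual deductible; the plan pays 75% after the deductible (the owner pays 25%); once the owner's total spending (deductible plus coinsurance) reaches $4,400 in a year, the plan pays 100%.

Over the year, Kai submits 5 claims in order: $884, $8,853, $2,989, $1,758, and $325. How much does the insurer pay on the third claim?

$2,241.75

Bill 1, $884: entire amount goes to the deductible. Owner owes $884 (running OOP $884). Insurer: $884 − $884 = $0.
Bill 2, $8,853: $541 finishes the deductible; $8,312 goes to coinsurance; coinsurance $8,312 × 25% = $2,078. Owner owes $2,619 (running OOP $3,503). Plan pays $8,853 − $2,619 = $6,234.
Bill 3, $2,989: 25% coinsurance on $2,989 = $747.25. Cost to owner: $747.25. OOP to date $4,250.25. Plan pays $2,989 − $747.25 = $2,241.75.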